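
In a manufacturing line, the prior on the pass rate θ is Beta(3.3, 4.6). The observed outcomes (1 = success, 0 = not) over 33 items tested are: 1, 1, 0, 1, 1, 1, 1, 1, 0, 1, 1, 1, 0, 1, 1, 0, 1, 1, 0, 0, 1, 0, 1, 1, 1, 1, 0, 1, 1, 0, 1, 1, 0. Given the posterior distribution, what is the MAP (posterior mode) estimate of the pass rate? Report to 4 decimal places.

The Beta prior is conjugate to a Binomial/Bernoulli likelihood; the update adds successes to α and failures to β.
Posterior: Beta(α+k, β+n−k) = Beta(3.3+23, 4.6+10) = Beta(26.3, 14.6).
Mode of Beta(a,b) for a,b>1 is (a−1)/(a+b−2) = 25.3/38.9 = 0.6504.

0.6504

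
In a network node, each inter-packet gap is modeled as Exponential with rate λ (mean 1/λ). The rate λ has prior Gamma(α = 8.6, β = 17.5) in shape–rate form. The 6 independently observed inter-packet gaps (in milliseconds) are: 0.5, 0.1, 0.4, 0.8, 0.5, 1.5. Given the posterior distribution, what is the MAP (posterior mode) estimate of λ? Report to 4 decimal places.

With a Gamma(shape α, rate β) prior on the exponential rate λ, the posterior after n observations with total T = Σxᵢ is Gamma(α+n, β+T).
Sum of observations T = 3.8 milliseconds; n = 6.
Posterior: Gamma(8.6+6, 17.5+3.8) = Gamma(14.6, 21.3).
Mode = (α−1)/β = 0.6385.

0.6385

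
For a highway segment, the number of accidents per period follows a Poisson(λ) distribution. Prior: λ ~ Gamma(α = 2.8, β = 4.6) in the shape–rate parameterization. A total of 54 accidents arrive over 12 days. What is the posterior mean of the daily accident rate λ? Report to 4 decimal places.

With a Gamma(shape α, rate β) prior, the Poisson likelihood is conjugate: the posterior is Gamma(α + ΣXᵢ, β + n).
Posterior: Gamma(α+S, β+n) = Gamma(2.8+54, 4.6+12) = Gamma(56.8, 16.6).
Posterior mean = α/β = 56.8/16.6 = 3.4217.

3.4217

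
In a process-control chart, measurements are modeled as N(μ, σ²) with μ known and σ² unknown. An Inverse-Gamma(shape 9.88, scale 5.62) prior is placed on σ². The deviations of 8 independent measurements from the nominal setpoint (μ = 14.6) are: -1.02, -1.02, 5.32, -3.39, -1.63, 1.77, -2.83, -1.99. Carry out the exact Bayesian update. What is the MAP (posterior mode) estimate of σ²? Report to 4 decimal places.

2.3815

With known mean μ and an Inverse-Gamma(α, β) prior on σ², the Normal likelihood is conjugate: posterior is Inv-Gamma(α + n/2, β + Σ(xᵢ−μ)²/2).
Σ(xᵢ−μ)² = (-1.02)² + (-1.02)² + (5.32)² + (-3.39)² + (-1.63)² + (1.77)² + (-2.83)² + (-1.99)² = 59.6341.
Posterior: Inv-Gamma(9.88 + 8/2, 5.62 + 59.6341/2) = Inv-Gamma(13.88, 35.43705).
Mode = β/(α+1) = 35.43705/14.88 = 2.3815.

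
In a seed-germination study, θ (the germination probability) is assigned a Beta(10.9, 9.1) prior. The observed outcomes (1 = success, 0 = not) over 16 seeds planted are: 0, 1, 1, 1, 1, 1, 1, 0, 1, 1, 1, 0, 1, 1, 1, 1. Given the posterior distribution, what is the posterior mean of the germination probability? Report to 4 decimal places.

0.6639

The Beta prior is conjugate to a Binomial/Bernoulli likelihood; the update adds successes to α and failures to β.
Posterior: Beta(α+k, β+n−k) = Beta(10.9+13, 9.1+3) = Beta(23.9, 12.1).
Posterior mean = α/(α+β) = 23.9/36.0 = 0.6639.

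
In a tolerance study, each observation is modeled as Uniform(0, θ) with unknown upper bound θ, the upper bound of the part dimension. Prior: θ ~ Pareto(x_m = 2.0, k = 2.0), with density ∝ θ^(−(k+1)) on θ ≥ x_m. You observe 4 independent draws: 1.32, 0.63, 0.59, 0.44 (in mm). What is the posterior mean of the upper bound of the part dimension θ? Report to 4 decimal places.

2.4000

A Pareto(scale x_m, shape k) prior on the upper bound θ of Uniform(0, θ) is conjugate: posterior is Pareto(max(x_m, max xᵢ), k + n).
Sample maximum = 1.32; prior scale x_m = 2.0 → posterior scale = max = 2.00.
Posterior shape = 2.0 + 4 = 6.0.
E[θ|data] = k·x_m/(k−1) = 6.0·2.00/5.0 = 2.4000.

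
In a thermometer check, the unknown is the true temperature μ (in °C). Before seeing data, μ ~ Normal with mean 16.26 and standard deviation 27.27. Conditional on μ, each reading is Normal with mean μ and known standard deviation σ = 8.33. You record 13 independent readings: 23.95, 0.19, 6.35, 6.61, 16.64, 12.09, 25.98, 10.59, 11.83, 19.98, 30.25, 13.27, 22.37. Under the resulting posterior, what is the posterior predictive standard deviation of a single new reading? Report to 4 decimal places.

8.6422

For Normal data with known variance σ², a Normal(μ₀, σ₀²) prior on μ is conjugate. Posterior precision = 1/σ₀² + n/σ²; posterior mean is the precision-weighted average of μ₀ and x̄.
σ₀² = 27.27² = 743.6529, σ² = 8.33² = 69.3889; σ² + n·σ₀² = 69.3889 + 13·743.6529 = 9736.8766.
Posterior precision = 1/σ₀² + n/σ² = 1/743.6529 + 13/69.3889 = (σ² + n·σ₀²)/(σ₀²σ²) = 9736.8766/(743.6529·69.3889); posterior variance σₙ² = σ₀²σ²/(σ² + n·σ₀²) = 743.6529·69.3889/9736.8766 = 5.299570.
Predictive variance for one new observation = σₙ² + σ² = 743.6529·69.3889/9736.8766 + 69.3889 = σ²·(σ₀² + 9736.8766)/9736.8766 = 69.3889·10480.5295/9736.8766 = 74.688470; SD = √(69.3889·10480.5295/9736.8766) = 8.6422.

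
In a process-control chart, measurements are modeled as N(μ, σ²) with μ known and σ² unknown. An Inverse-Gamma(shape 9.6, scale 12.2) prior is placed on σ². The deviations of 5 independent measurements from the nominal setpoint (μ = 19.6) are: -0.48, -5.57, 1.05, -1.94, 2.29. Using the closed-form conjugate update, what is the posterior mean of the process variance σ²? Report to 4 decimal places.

With known mean μ and an Inverse-Gamma(α, β) prior on σ², the Normal likelihood is conjugate: posterior is Inv-Gamma(α + n/2, β + Σ(xᵢ−μ)²/2).
Σ(xᵢ−μ)² = (-0.48)² + (-5.57)² + (1.05)² + (-1.94)² + (2.29)² = 41.3655.
Posterior: Inv-Gamma(9.6 + 5/2, 12.2 + 41.3655/2) = Inv-Gamma(12.10, 32.88275).
E[σ²|data] = β/(α−1) = 32.88275/11.10 = 2.9624.

2.9624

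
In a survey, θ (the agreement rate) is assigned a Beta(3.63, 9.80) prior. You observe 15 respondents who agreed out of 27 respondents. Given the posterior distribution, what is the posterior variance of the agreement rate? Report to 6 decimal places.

The Beta prior is conjugate to a Binomial/Bernoulli likelihood; the update adds successes to α and failures to β.
Posterior: Beta(α+k, β+n−k) = Beta(3.63+15, 9.80+12) = Beta(18.63, 21.80).
Var = αβ/((α+β)²(α+β+1)) = 18.63·21.80/(40.43²·41.43) = 0.005997.

0.005997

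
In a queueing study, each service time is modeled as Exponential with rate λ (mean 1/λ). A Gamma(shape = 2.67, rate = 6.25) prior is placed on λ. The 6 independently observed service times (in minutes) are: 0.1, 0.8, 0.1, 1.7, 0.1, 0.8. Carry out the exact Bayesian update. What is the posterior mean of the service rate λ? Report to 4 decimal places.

With a Gamma(shape α, rate β) prior on the exponential rate λ, the posterior after n observations with total T = Σxᵢ is Gamma(α+n, β+T).
Sum of observations T = 3.6 minutes; n = 6.
Posterior: Gamma(2.67+6, 6.25+3.6) = Gamma(8.67, 9.85).
Posterior mean of λ = α/β = 8.67/9.85 = 0.8802.

0.8802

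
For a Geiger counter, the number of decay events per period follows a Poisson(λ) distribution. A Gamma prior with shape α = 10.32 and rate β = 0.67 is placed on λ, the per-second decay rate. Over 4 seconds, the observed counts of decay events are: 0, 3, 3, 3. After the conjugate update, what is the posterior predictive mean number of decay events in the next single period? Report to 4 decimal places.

With a Gamma(shape α, rate β) prior, the Poisson likelihood is conjugate: the posterior is Gamma(α + ΣXᵢ, β + n).
Sum of counts S = 9 over n = 4 seconds.
Posterior: Gamma(α+S, β+n) = Gamma(10.32+9, 0.67+4) = Gamma(19.32, 4.67).
The predictive distribution for one future period is NegBinom with mean α/β = 4.1370.

4.1370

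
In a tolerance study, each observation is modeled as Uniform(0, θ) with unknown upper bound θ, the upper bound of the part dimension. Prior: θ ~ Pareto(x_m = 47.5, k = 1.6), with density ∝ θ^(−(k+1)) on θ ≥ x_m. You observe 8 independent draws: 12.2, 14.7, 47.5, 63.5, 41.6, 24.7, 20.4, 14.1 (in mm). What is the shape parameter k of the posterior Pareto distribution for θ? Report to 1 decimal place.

9.6

A Pareto(scale x_m, shape k) prior on the upper bound θ of Uniform(0, θ) is conjugate: posterior is Pareto(max(x_m, max xᵢ), k + n).
Sample maximum = 63.5; prior scale x_m = 47.5 → posterior scale = max = 63.5.
Posterior shape = 1.6 + 8 = 9.6.
Posterior shape k = 9.6.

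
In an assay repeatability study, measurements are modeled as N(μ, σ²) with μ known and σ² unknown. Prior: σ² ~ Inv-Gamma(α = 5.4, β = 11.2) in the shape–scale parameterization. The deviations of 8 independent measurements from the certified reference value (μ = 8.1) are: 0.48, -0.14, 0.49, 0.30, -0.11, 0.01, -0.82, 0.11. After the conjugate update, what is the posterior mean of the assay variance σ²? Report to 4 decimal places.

1.4093

With known mean μ and an Inverse-Gamma(α, β) prior on σ², the Normal likelihood is conjugate: posterior is Inv-Gamma(α + n/2, β + Σ(xᵢ−μ)²/2).
Σ(xᵢ−μ)² = (0.48)² + (-0.14)² + (0.49)² + (0.30)² + (-0.11)² + (0.01)² + (-0.82)² + (0.11)² = 1.2768.
Posterior: Inv-Gamma(5.4 + 8/2, 11.2 + 1.2768/2) = Inv-Gamma(9.40, 11.83840).
E[σ²|data] = β/(α−1) = 11.83840/8.40 = 1.4093.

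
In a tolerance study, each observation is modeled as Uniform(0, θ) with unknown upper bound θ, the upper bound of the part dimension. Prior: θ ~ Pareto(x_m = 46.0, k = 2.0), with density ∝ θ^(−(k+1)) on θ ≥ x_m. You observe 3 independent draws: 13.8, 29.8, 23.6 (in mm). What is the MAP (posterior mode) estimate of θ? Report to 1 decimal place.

46.0

A Pareto(scale x_m, shape k) prior on the upper bound θ of Uniform(0, θ) is conjugate: posterior is Pareto(max(x_m, max xᵢ), k + n).
Sample maximum = 29.8; prior scale x_m = 46.0 → posterior scale = max = 46.0.
Posterior shape = 2.0 + 3 = 5.0.
The Pareto density is decreasing on [x_m, ∞), so the mode is x_m = 46.0.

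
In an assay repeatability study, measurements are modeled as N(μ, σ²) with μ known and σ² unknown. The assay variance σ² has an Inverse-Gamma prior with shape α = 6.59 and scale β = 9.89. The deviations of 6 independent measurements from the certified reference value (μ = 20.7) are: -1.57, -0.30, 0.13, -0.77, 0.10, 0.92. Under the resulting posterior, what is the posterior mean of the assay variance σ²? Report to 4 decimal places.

With known mean μ and an Inverse-Gamma(α, β) prior on σ², the Normal likelihood is conjugate: posterior is Inv-Gamma(α + n/2, β + Σ(xᵢ−μ)²/2).
Σ(xᵢ−μ)² = (-1.57)² + (-0.30)² + (0.13)² + (-0.77)² + (0.10)² + (0.92)² = 4.0211.
Posterior: Inv-Gamma(6.59 + 6/2, 9.89 + 4.0211/2) = Inv-Gamma(9.59, 11.90055).
E[σ²|data] = β/(α−1) = 11.90055/8.59 = 1.3854.

1.3854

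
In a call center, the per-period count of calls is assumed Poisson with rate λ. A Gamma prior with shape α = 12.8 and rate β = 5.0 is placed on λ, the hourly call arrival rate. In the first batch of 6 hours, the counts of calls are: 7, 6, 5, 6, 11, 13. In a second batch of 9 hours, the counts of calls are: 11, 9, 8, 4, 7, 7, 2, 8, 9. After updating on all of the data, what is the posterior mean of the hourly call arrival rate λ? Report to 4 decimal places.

With a Gamma(shape α, rate β) prior, the Poisson likelihood is conjugate: the posterior is Gamma(α + ΣXᵢ, β + n).
Batch 1: sum of counts S = 48 over n = 6 hours.
After batch 1: Gamma(α+S, β+n) = Gamma(12.8+48, 5.0+6) = Gamma(60.8, 11.0).
Batch 2: sum of counts S = 65 over n = 9 hours.
After batch 2: Gamma(α+S, β+n) = Gamma(60.8+65, 11.0+9) = Gamma(125.8, 20.0).
Posterior mean = α/β = 125.8/20.0 = 6.2900.

6.2900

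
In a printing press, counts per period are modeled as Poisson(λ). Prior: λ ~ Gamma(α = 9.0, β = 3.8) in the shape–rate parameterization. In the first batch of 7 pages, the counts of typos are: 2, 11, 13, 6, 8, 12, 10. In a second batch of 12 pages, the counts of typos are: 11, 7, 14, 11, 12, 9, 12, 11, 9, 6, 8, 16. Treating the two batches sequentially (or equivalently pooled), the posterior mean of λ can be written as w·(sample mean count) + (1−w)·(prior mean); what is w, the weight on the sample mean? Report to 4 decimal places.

With a Gamma(shape α, rate β) prior, the Poisson likelihood is conjugate: the posterior is Gamma(α + ΣXᵢ, β + n).
Total number of pages: n = 7 + 12 = 19.
Posterior mean = (α₀+S)/(β₀+n) = [n/(β₀+n)]·(S/n) + [β₀/(β₀+n)]·(α₀/β₀), so only n and β₀ enter the weight.
Weight on data w = n/(β₀+n) = 19/(3.8+19) = 19/22.8 = 0.8333.

0.8333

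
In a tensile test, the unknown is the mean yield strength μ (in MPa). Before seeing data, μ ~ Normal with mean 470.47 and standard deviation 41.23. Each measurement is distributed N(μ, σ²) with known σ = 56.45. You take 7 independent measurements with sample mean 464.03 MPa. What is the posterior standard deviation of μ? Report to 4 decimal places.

For Normal data with known variance σ², a Normal(μ₀, σ₀²) prior on μ is conjugate. Posterior precision = 1/σ₀² + n/σ²; posterior mean is the precision-weighted average of μ₀ and x̄.
σ₀² = 41.23² = 1699.9129, σ² = 56.45² = 3186.6025; σ² + n·σ₀² = 3186.6025 + 7·1699.9129 = 15085.9928.
Posterior precision = 1/σ₀² + n/σ² = 1/1699.9129 + 7/3186.6025 = (σ² + n·σ₀²)/(σ₀²σ²) = 15085.9928/(1699.9129·3186.6025); posterior variance σₙ² = σ₀²σ²/(σ² + n·σ₀²) = 1699.9129·3186.6025/15085.9928 = 359.071277.
Posterior SD = √σₙ² = √(1699.9129·3186.6025/15085.9928) = 18.9492.

18.9492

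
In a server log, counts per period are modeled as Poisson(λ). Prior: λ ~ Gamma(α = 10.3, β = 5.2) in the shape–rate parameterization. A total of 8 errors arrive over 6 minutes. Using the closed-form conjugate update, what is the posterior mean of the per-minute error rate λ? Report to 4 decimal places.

With a Gamma(shape α, rate β) prior, the Poisson likelihood is conjugate: the posterior is Gamma(α + ΣXᵢ, β + n).
Posterior: Gamma(α+S, β+n) = Gamma(10.3+8, 5.2+6) = Gamma(18.3, 11.2).
Posterior mean = α/β = 18.3/11.2 = 1.6339.

1.6339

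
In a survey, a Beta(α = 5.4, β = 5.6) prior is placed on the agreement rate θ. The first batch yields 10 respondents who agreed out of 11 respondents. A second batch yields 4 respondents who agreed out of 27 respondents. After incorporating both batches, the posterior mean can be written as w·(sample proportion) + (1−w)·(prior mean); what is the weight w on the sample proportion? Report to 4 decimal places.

The Beta prior is conjugate to a Binomial/Bernoulli likelihood; the update adds successes to α and failures to β.
Total number of respondents: n = 11 + 27 = 38.
Posterior mean = (α₀+k)/(α₀+β₀+n) = [n/(α₀+β₀+n)]·(k/n) + [(α₀+β₀)/(α₀+β₀+n)]·α₀/(α₀+β₀), so only n and the prior enter the weight.
The weight on the data is w = n/(α₀+β₀+n) = 38/(5.4+5.6+38) = 38/49.0 = 0.7755.

0.7755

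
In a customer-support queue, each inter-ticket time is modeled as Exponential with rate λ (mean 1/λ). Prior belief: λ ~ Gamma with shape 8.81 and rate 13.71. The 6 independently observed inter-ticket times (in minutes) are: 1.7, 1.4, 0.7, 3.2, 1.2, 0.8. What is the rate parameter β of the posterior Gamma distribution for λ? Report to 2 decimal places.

With a Gamma(shape α, rate β) prior on the exponential rate λ, the posterior after n observations with total T = Σxᵢ is Gamma(α+n, β+T).
Sum of observations T = 9.0 minutes; n = 6.
Posterior: Gamma(8.81+6, 13.71+9.0) = Gamma(14.81, 22.71).
Posterior β = 22.71.

22.71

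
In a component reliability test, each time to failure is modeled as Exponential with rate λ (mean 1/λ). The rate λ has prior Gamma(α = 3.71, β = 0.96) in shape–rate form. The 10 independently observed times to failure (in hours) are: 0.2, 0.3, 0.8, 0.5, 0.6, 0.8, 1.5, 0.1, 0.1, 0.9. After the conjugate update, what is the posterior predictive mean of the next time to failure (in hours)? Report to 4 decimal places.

With a Gamma(shape α, rate β) prior on the exponential rate λ, the posterior after n observations with total T = Σxᵢ is Gamma(α+n, β+T).
Sum of observations T = 5.8 hours; n = 10.
Posterior: Gamma(3.71+10, 0.96+5.8) = Gamma(13.71, 6.76).
The predictive distribution for the next observation is Lomax; its mean is β/(α−1) = 6.76/12.71 = 0.5319.

0.5319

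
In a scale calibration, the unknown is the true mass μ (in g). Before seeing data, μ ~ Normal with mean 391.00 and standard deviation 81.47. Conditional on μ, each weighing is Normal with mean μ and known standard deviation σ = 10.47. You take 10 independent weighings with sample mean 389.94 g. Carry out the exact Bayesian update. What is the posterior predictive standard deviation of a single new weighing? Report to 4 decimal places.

10.9802

For Normal data with known variance σ², a Normal(μ₀, σ₀²) prior on μ is conjugate. Posterior precision = 1/σ₀² + n/σ²; posterior mean is the precision-weighted average of μ₀ and x̄.
σ₀² = 81.47² = 6637.3609, σ² = 10.47² = 109.6209; σ² + n·σ₀² = 109.6209 + 10·6637.3609 = 66483.2299.
Posterior precision = 1/σ₀² + n/σ² = 1/6637.3609 + 10/109.6209 = (σ² + n·σ₀²)/(σ₀²σ²) = 66483.2299/(6637.3609·109.6209); posterior variance σₙ² = σ₀²σ²/(σ² + n·σ₀²) = 6637.3609·109.6209/66483.2299 = 10.944015.
Predictive variance for one new observation = σₙ² + σ² = 6637.3609·109.6209/66483.2299 + 109.6209 = σ²·(σ₀² + 66483.2299)/66483.2299 = 109.6209·73120.5908/66483.2299 = 120.564915; SD = √(109.6209·73120.5908/66483.2299) = 10.9802.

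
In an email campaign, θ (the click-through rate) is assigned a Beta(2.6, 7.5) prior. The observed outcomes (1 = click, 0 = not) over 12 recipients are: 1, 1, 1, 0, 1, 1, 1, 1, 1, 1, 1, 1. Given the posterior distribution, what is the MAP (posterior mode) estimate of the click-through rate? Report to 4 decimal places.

0.6269

The Beta prior is conjugate to a Binomial/Bernoulli likelihood; the update adds successes to α and failures to β.
Posterior: Beta(α+k, β+n−k) = Beta(2.6+11, 7.5+1) = Beta(13.6, 8.5).
Mode of Beta(a,b) for a,b>1 is (a−1)/(a+b−2) = 12.6/20.1 = 0.6269.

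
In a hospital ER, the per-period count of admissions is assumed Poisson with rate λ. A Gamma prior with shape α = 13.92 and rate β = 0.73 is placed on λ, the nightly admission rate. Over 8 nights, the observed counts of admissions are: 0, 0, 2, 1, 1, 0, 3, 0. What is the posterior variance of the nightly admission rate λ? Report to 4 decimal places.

With a Gamma(shape α, rate β) prior, the Poisson likelihood is conjugate: the posterior is Gamma(α + ΣXᵢ, β + n).
Sum of counts S = 7 over n = 8 nights.
Posterior: Gamma(α+S, β+n) = Gamma(13.92+7, 0.73+8) = Gamma(20.92, 8.73).
Var = α/β² = 20.92/8.73² = 0.2745.

0.2745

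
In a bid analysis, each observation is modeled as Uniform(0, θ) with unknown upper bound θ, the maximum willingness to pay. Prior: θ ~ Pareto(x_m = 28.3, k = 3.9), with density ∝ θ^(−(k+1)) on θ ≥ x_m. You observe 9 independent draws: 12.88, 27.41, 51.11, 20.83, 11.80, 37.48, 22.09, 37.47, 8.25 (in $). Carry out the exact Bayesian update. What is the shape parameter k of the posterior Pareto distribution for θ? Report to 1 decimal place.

A Pareto(scale x_m, shape k) prior on the upper bound θ of Uniform(0, θ) is conjugate: posterior is Pareto(max(x_m, max xᵢ), k + n).
Sample maximum = 51.11; prior scale x_m = 28.3 → posterior scale = max = 51.11.
Posterior shape = 3.9 + 9 = 12.9.
Posterior shape k = 12.9.

12.9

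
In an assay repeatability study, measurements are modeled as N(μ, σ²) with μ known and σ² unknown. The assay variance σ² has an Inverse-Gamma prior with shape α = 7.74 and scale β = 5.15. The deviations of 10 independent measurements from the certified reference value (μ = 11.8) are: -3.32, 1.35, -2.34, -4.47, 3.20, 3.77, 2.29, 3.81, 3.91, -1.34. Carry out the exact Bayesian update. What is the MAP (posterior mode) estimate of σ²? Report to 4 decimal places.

With known mean μ and an Inverse-Gamma(α, β) prior on σ², the Normal likelihood is conjugate: posterior is Inv-Gamma(α + n/2, β + Σ(xᵢ−μ)²/2).
Σ(xᵢ−μ)² = (-3.32)² + (1.35)² + (-2.34)² + (-4.47)² + (3.20)² + (3.77)² + (2.29)² + (3.81)² + (3.91)² + (-1.34)² = 99.5982.
Posterior: Inv-Gamma(7.74 + 10/2, 5.15 + 99.5982/2) = Inv-Gamma(12.74, 54.94910).
Mode = β/(α+1) = 54.94910/13.74 = 3.9992.

3.9992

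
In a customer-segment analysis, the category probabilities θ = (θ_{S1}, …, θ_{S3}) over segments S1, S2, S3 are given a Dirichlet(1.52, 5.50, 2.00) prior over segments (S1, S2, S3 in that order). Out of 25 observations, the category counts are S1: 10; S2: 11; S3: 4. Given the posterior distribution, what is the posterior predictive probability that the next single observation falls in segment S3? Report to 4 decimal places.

The Dirichlet prior is conjugate to the Multinomial likelihood: each posterior αⱼ = prior αⱼ + observed count nⱼ.
Posterior concentration: (11.52, 16.50, 6.00), total = 34.02.
P(next = S3 | data) = α_{S3}/Σα = 0.1764.

0.1764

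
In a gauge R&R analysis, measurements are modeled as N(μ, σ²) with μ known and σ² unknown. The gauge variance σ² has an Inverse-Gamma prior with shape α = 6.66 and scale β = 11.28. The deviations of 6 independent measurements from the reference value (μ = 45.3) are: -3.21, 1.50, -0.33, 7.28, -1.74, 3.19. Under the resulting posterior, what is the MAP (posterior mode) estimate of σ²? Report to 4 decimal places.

4.7573

With known mean μ and an Inverse-Gamma(α, β) prior on σ², the Normal likelihood is conjugate: posterior is Inv-Gamma(α + n/2, β + Σ(xᵢ−μ)²/2).
Σ(xᵢ−μ)² = (-3.21)² + (1.50)² + (-0.33)² + (7.28)² + (-1.74)² + (3.19)² = 78.8651.
Posterior: Inv-Gamma(6.66 + 6/2, 11.28 + 78.8651/2) = Inv-Gamma(9.66, 50.71255).
Mode = β/(α+1) = 50.71255/10.66 = 4.7573.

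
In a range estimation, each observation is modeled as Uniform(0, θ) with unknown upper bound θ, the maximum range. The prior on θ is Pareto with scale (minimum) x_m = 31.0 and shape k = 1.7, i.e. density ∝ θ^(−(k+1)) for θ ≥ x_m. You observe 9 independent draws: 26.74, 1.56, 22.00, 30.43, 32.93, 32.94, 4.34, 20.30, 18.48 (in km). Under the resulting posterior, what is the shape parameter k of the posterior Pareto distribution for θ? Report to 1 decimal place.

A Pareto(scale x_m, shape k) prior on the upper bound θ of Uniform(0, θ) is conjugate: posterior is Pareto(max(x_m, max xᵢ), k + n).
Sample maximum = 32.94; prior scale x_m = 31.0 → posterior scale = max = 32.94.
Posterior shape = 1.7 + 9 = 10.7.
Posterior shape k = 10.7.

10.7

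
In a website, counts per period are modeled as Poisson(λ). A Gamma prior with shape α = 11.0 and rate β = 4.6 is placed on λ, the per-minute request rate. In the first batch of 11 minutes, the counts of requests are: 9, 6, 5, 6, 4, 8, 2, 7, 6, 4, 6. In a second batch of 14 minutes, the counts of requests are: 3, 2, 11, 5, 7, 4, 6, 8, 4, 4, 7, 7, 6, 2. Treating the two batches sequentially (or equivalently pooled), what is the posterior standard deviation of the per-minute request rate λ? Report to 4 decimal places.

With a Gamma(shape α, rate β) prior, the Poisson likelihood is conjugate: the posterior is Gamma(α + ΣXᵢ, β + n).
Batch 1: sum of counts S = 63 over n = 11 minutes.
After batch 1: Gamma(α+S, β+n) = Gamma(11.0+63, 4.6+11) = Gamma(74.0, 15.6).
Batch 2: sum of counts S = 76 over n = 14 minutes.
After batch 2: Gamma(α+S, β+n) = Gamma(74.0+76, 15.6+14) = Gamma(150.0, 29.6).
SD = √α/β = √150.0/29.6 = 0.4138.

0.4138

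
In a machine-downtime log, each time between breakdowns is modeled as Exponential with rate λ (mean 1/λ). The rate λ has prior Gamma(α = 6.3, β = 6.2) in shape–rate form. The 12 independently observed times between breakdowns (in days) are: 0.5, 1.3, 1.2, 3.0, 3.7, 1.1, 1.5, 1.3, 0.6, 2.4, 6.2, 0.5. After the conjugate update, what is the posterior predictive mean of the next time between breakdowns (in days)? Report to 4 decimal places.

With a Gamma(shape α, rate β) prior on the exponential rate λ, the posterior after n observations with total T = Σxᵢ is Gamma(α+n, β+T).
Sum of observations T = 23.3 days; n = 12.
Posterior: Gamma(6.3+12, 6.2+23.3) = Gamma(18.3, 29.5).
The predictive distribution for the next observation is Lomax; its mean is β/(α−1) = 29.5/17.3 = 1.7052.

1.7052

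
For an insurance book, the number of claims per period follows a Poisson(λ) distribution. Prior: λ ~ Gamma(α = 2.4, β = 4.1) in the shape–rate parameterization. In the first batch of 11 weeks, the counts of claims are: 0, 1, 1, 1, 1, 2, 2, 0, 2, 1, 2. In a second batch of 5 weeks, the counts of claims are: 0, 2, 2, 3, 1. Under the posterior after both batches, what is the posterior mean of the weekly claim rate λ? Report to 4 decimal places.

1.1642

With a Gamma(shape α, rate β) prior, the Poisson likelihood is conjugate: the posterior is Gamma(α + ΣXᵢ, β + n).
Batch 1: sum of counts S = 13 over n = 11 weeks.
After batch 1: Gamma(α+S, β+n) = Gamma(2.4+13, 4.1+11) = Gamma(15.4, 15.1).
Batch 2: sum of counts S = 8 over n = 5 weeks.
After batch 2: Gamma(α+S, β+n) = Gamma(15.4+8, 15.1+5) = Gamma(23.4, 20.1).
Posterior mean = α/β = 23.4/20.1 = 1.1642.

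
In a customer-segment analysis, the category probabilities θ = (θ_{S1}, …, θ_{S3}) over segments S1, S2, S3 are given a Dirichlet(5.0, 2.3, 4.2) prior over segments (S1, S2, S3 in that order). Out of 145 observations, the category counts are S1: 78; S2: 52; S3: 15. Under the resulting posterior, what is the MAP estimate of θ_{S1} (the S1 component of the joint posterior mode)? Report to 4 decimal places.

0.5342

The Dirichlet prior is conjugate to the Multinomial likelihood: each posterior αⱼ = prior αⱼ + observed count nⱼ.
Posterior concentration: (83.0, 54.3, 19.2), total = 156.5.
Joint mode component: (α_{S1}−1)/(Σα−K) = 82.0/153.5 = 0.5342.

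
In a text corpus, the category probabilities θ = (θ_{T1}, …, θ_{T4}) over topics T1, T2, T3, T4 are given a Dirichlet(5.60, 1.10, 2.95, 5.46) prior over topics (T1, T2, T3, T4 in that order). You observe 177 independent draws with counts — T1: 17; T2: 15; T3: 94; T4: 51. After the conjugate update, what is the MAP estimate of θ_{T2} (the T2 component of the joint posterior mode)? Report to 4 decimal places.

0.0803

The Dirichlet prior is conjugate to the Multinomial likelihood: each posterior αⱼ = prior αⱼ + observed count nⱼ.
Posterior concentration: (22.60, 16.10, 96.95, 56.46), total = 192.11.
Joint mode component: (α_{T2}−1)/(Σα−K) = 15.10/188.11 = 0.0803.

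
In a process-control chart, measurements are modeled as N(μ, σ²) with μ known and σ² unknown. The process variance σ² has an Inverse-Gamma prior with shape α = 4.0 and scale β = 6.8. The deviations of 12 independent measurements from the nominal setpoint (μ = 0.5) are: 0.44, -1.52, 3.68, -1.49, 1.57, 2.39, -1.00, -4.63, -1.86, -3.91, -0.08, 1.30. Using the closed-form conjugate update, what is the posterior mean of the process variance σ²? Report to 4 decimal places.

4.6069

With known mean μ and an Inverse-Gamma(α, β) prior on σ², the Normal likelihood is conjugate: posterior is Inv-Gamma(α + n/2, β + Σ(xᵢ−μ)²/2).
Σ(xᵢ−μ)² = (0.44)² + (-1.52)² + (3.68)² + (-1.49)² + (1.57)² + (2.39)² + (-1.00)² + (-4.63)² + (-1.86)² + (-3.91)² + (-0.08)² + (1.30)² = 69.3245.
Posterior: Inv-Gamma(4.0 + 12/2, 6.8 + 69.3245/2) = Inv-Gamma(10.00, 41.46225).
E[σ²|data] = β/(α−1) = 41.46225/9.00 = 4.6069.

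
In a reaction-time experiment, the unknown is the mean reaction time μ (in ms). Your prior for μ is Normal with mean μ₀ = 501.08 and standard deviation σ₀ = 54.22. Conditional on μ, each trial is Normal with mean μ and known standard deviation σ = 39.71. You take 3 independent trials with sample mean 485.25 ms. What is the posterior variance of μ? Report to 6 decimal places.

445.902194

For Normal data with known variance σ², a Normal(μ₀, σ₀²) prior on μ is conjugate. Posterior precision = 1/σ₀² + n/σ²; posterior mean is the precision-weighted average of μ₀ and x̄.
σ₀² = 54.22² = 2939.8084, σ² = 39.71² = 1576.8841; σ² + n·σ₀² = 1576.8841 + 3·2939.8084 = 10396.3093.
Posterior precision = 1/σ₀² + n/σ² = 1/2939.8084 + 3/1576.8841 = (σ² + n·σ₀²)/(σ₀²σ²) = 10396.3093/(2939.8084·1576.8841); posterior variance σₙ² = σ₀²σ²/(σ² + n·σ₀²) = 2939.8084·1576.8841/10396.3093 = 445.902194.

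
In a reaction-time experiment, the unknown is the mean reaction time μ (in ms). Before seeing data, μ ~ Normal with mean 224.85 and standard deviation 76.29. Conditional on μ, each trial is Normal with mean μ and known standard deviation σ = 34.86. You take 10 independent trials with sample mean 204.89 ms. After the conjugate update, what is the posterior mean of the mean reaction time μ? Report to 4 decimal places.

205.2982

For Normal data with known variance σ², a Normal(μ₀, σ₀²) prior on μ is conjugate. Posterior precision = 1/σ₀² + n/σ²; posterior mean is the precision-weighted average of μ₀ and x̄.
n·x̄ = 10·204.89 = 2048.9.
σ₀² = 76.29² = 5820.1641, σ² = 34.86² = 1215.2196; σ² + n·σ₀² = 1215.2196 + 10·5820.1641 = 59416.8606.
Posterior mean = (μ₀/σ₀² + n·x̄/σ²)/(1/σ₀² + n/σ²) = (σ²·μ₀ + σ₀²·n·x̄)/(σ² + n·σ₀²) = (1215.2196·224.85 + 5820.1641·2048.9)/59416.8606 = 12198176.35155/59416.8606 = 205.2982.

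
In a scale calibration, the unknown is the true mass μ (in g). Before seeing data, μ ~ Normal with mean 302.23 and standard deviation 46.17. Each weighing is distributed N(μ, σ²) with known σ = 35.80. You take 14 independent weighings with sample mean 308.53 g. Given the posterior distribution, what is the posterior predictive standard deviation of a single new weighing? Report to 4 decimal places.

37.0056

For Normal data with known variance σ², a Normal(μ₀, σ₀²) prior on μ is conjugate. Posterior precision = 1/σ₀² + n/σ²; posterior mean is the precision-weighted average of μ₀ and x̄.
σ₀² = 46.17² = 2131.6689, σ² = 35.80² = 1281.64; σ² + n·σ₀² = 1281.64 + 14·2131.6689 = 31125.0046.
Posterior precision = 1/σ₀² + n/σ² = 1/2131.6689 + 14/1281.64 = (σ² + n·σ₀²)/(σ₀²σ²) = 31125.0046/(2131.6689·1281.64); posterior variance σₙ² = σ₀²σ²/(σ² + n·σ₀²) = 2131.6689·1281.64/31125.0046 = 87.776120.
Predictive variance for one new observation = σₙ² + σ² = 2131.6689·1281.64/31125.0046 + 1281.64 = σ²·(σ₀² + 31125.0046)/31125.0046 = 1281.64·33256.6735/31125.0046 = 1369.416120; SD = √(1281.64·33256.6735/31125.0046) = 37.0056.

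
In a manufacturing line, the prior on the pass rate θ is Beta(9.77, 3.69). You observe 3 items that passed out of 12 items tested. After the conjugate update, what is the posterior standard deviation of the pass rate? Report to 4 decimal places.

The Beta prior is conjugate to a Binomial/Bernoulli likelihood; the update adds successes to α and failures to β.
Posterior: Beta(α+k, β+n−k) = Beta(9.77+3, 3.69+9) = Beta(12.77, 12.69).
Var = αβ/((α+β)²(α+β+1)) = 12.77·12.69/(25.46²·26.46) = 0.00944813; SD = √0.00944813 = 0.0972.

0.0972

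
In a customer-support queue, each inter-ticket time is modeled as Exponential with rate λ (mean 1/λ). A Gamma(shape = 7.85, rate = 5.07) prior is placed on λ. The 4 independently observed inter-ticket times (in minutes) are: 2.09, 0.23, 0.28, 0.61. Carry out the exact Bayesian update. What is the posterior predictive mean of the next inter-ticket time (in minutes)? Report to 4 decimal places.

With a Gamma(shape α, rate β) prior on the exponential rate λ, the posterior after n observations with total T = Σxᵢ is Gamma(α+n, β+T).
Sum of observations T = 3.21 minutes; n = 4.
Posterior: Gamma(7.85+4, 5.07+3.21) = Gamma(11.85, 8.28).
The predictive distribution for the next observation is Lomax; its mean is β/(α−1) = 8.28/10.85 = 0.7631.

0.7631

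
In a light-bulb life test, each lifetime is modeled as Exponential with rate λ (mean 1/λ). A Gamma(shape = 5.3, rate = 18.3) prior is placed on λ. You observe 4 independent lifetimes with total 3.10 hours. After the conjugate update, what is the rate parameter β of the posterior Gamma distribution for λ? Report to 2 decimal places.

21.40

With a Gamma(shape α, rate β) prior on the exponential rate λ, the posterior after n observations with total T = Σxᵢ is Gamma(α+n, β+T).
Posterior: Gamma(5.3+4, 18.3+3.10) = Gamma(9.3, 21.40).
Posterior β = 21.40.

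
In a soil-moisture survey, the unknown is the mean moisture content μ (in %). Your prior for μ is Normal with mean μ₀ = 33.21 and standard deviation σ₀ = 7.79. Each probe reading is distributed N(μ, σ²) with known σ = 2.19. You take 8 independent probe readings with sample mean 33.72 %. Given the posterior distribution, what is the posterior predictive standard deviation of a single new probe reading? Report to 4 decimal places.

For Normal data with known variance σ², a Normal(μ₀, σ₀²) prior on μ is conjugate. Posterior precision = 1/σ₀² + n/σ²; posterior mean is the precision-weighted average of μ₀ and x̄.
σ₀² = 7.79² = 60.6841, σ² = 2.19² = 4.7961; σ² + n·σ₀² = 4.7961 + 8·60.6841 = 490.2689.
Posterior precision = 1/σ₀² + n/σ² = 1/60.6841 + 8/4.7961 = (σ² + n·σ₀²)/(σ₀²σ²) = 490.2689/(60.6841·4.7961); posterior variance σₙ² = σ₀²σ²/(σ² + n·σ₀²) = 60.6841·4.7961/490.2689 = 0.593648.
Predictive variance for one new observation = σₙ² + σ² = 60.6841·4.7961/490.2689 + 4.7961 = σ²·(σ₀² + 490.2689)/490.2689 = 4.7961·550.953/490.2689 = 5.389748; SD = √(4.7961·550.953/490.2689) = 2.3216.

2.3216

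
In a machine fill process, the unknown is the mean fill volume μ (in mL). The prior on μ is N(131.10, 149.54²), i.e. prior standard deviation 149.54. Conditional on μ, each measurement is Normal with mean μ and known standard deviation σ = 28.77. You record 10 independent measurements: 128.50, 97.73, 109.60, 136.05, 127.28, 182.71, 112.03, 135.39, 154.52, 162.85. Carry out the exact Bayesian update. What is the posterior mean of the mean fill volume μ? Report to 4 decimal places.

For Normal data with known variance σ², a Normal(μ₀, σ₀²) prior on μ is conjugate. Posterior precision = 1/σ₀² + n/σ²; posterior mean is the precision-weighted average of μ₀ and x̄.
Σxᵢ = 128.50 + 97.73 + 109.60 + 136.05 + 127.28 + 182.71 + 112.03 + 135.39 + 154.52 + 162.85 = 1346.66, so n·x̄ = 1346.66.
σ₀² = 149.54² = 22362.2116, σ² = 28.77² = 827.7129; σ² + n·σ₀² = 827.7129 + 10·22362.2116 = 224449.8289.
Posterior mean = (μ₀/σ₀² + n·x̄/σ²)/(1/σ₀² + n/σ²) = (σ²·μ₀ + σ₀²·n·x̄)/(σ² + n·σ₀²) = (827.7129·131.10 + 22362.2116·1346.66)/224449.8289 = 30222809.034446/224449.8289 = 134.6528.

134.6528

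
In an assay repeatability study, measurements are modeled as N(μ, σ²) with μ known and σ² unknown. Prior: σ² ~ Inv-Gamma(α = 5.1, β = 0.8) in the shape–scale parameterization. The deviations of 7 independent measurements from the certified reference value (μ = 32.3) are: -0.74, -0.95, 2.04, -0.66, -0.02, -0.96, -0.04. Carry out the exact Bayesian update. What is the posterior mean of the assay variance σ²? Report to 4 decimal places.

0.5639

With known mean μ and an Inverse-Gamma(α, β) prior on σ², the Normal likelihood is conjugate: posterior is Inv-Gamma(α + n/2, β + Σ(xᵢ−μ)²/2).
Σ(xᵢ−μ)² = (-0.74)² + (-0.95)² + (2.04)² + (-0.66)² + (-0.02)² + (-0.96)² + (-0.04)² = 6.9709.
Posterior: Inv-Gamma(5.1 + 7/2, 0.8 + 6.9709/2) = Inv-Gamma(8.60, 4.28545).
E[σ²|data] = β/(α−1) = 4.28545/7.60 = 0.5639.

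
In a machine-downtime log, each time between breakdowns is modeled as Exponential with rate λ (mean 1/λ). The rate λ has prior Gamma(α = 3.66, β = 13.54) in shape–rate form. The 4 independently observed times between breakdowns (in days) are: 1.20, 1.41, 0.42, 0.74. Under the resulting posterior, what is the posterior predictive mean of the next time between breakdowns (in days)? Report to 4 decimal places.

With a Gamma(shape α, rate β) prior on the exponential rate λ, the posterior after n observations with total T = Σxᵢ is Gamma(α+n, β+T).
Sum of observations T = 3.77 days; n = 4.
Posterior: Gamma(3.66+4, 13.54+3.77) = Gamma(7.66, 17.31).
The predictive distribution for the next observation is Lomax; its mean is β/(α−1) = 17.31/6.66 = 2.5991.

2.5991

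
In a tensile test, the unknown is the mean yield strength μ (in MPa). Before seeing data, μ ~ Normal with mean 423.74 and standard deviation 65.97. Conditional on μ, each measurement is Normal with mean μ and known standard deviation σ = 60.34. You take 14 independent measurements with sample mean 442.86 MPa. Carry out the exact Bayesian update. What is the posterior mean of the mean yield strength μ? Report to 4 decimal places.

441.7819

For Normal data with known variance σ², a Normal(μ₀, σ₀²) prior on μ is conjugate. Posterior precision = 1/σ₀² + n/σ²; posterior mean is the precision-weighted average of μ₀ and x̄.
n·x̄ = 14·442.86 = 6200.04.
σ₀² = 65.97² = 4352.0409, σ² = 60.34² = 3640.9156; σ² + n·σ₀² = 3640.9156 + 14·4352.0409 = 64569.4882.
Posterior mean = (μ₀/σ₀² + n·x̄/σ²)/(1/σ₀² + n/σ²) = (σ²·μ₀ + σ₀²·n·x̄)/(σ² + n·σ₀²) = (3640.9156·423.74 + 4352.0409·6200.04)/64569.4882 = 28525629.23798/64569.4882 = 441.7819.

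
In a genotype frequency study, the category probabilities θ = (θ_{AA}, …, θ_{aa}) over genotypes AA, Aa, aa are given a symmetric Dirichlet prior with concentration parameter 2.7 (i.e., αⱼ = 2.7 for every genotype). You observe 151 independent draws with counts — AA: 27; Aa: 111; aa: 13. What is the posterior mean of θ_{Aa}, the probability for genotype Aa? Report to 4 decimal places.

0.7146

The Dirichlet prior is conjugate to the Multinomial likelihood: each posterior αⱼ = prior αⱼ + observed count nⱼ.
Posterior concentration: (29.7, 113.7, 15.7), total = 159.1.
E[θ_{Aa}|data] = α_{Aa}/Σα = 113.7/159.1 = 0.7146.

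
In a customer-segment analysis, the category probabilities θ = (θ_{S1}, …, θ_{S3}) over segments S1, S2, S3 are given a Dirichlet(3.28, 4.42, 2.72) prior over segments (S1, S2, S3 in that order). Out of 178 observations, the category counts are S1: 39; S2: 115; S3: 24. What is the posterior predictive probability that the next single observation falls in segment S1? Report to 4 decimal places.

0.2244

The Dirichlet prior is conjugate to the Multinomial likelihood: each posterior αⱼ = prior αⱼ + observed count nⱼ.
Posterior concentration: (42.28, 119.42, 26.72), total = 188.42.
P(next = S1 | data) = α_{S1}/Σα = 0.2244.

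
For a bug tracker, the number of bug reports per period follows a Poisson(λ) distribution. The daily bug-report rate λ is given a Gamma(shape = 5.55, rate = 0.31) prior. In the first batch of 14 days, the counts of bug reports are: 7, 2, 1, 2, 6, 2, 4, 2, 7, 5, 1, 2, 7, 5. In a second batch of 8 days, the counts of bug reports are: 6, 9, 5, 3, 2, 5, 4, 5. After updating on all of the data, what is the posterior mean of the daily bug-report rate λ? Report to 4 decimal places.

4.3725

With a Gamma(shape α, rate β) prior, the Poisson likelihood is conjugate: the posterior is Gamma(α + ΣXᵢ, β + n).
Batch 1: sum of counts S = 53 over n = 14 days.
After batch 1: Gamma(α+S, β+n) = Gamma(5.55+53, 0.31+14) = Gamma(58.55, 14.31).
Batch 2: sum of counts S = 39 over n = 8 days.
After batch 2: Gamma(α+S, β+n) = Gamma(58.55+39, 14.31+8) = Gamma(97.55, 22.31).
Posterior mean = α/β = 97.55/22.31 = 4.3725.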